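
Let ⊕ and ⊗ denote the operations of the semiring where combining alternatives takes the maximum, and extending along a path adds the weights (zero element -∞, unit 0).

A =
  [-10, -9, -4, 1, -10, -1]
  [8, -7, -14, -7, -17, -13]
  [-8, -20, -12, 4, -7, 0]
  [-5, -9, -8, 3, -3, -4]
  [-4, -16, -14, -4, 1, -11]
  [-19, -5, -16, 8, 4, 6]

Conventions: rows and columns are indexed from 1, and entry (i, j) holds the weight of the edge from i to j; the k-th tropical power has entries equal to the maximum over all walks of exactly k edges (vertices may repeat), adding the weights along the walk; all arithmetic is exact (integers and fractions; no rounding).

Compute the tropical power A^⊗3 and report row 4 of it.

A^⊗2:
  [-1, -6, -7, 7, 3, 5]
  [1, -1, 4, 9, -2, 7]
  [-1, -5, -4, 8, 4, 6]
  [-1, -6, -5, 6, 0, 2]
  [-3, -13, -8, -1, 2, -5]
  [3, 1, 0, 14, 10, 12]
A^⊗3:
  [2, 0, -1, 13, 9, 11]
  [7, 2, 1, 15, 11, 13]
  [3, 1, 0, 14, 10, 12]
  [2, -3, -2, 10, 6, 8]
  [-2, -10, -7, 3, 3, 1]
  [9, 7, 6, 20, 16, 18]
Answer: row 4 of A^⊗3 = [2, -3, -2, 10, 6, 8]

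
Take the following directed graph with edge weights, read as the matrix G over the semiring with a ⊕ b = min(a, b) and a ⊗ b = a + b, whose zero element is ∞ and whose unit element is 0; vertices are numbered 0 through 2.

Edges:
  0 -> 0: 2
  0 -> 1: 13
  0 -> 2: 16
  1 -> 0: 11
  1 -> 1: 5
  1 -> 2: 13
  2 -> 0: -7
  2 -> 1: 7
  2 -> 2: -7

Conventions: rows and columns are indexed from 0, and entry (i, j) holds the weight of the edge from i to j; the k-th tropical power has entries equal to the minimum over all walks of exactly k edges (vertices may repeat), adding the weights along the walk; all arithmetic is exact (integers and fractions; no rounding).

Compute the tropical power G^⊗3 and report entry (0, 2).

G^⊗2:
  [4, 15, 9]
  [6, 10, 6]
  [-14, 0, -14]
G^⊗3:
  [2, 16, 2]
  [-1, 13, -1]
  [-21, -7, -21]
Key observation: the optimum is the walk 0->2->2->2, with weight 16 + (-7) + (-7) = 2.
Optimal value attained by: walk 0->2->2->2.
Answer: (G^⊗3)[0][2] = 2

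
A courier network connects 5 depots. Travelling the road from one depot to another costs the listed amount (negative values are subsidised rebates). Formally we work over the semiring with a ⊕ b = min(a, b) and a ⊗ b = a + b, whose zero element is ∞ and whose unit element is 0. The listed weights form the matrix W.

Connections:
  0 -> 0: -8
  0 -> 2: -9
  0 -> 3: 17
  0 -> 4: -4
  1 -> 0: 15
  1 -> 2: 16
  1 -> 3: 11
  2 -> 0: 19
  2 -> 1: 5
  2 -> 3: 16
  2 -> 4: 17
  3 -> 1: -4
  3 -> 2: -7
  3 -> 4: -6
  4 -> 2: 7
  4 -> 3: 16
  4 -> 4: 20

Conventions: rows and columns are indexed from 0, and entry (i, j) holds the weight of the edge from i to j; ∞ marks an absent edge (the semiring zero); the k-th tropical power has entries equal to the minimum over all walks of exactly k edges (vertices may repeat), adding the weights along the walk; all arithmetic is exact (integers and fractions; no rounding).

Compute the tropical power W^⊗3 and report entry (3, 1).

W^⊗2:
  [-16, -4, -17, 7, -12]
  [7, 7, 4, 32, 5]
  [11, 12, 9, 16, 10]
  [11, -2, 1, 7, 10]
  [26, 12, 9, 23, 10]
W^⊗3:
  [-24, -12, -25, -1, -20]
  [-1, 9, -2, 18, 3]
  [3, 12, 2, 23, 7]
  [3, 3, 0, 9, 1]
  [18, 14, 16, 23, 17]
Key observation: the optimum is the walk 3->1->3->1, with weight (-4) + 11 + (-4) = 3.
Optimal value attained by: walk 3->1->3->1.
Answer: (W^⊗3)[3][1] = 3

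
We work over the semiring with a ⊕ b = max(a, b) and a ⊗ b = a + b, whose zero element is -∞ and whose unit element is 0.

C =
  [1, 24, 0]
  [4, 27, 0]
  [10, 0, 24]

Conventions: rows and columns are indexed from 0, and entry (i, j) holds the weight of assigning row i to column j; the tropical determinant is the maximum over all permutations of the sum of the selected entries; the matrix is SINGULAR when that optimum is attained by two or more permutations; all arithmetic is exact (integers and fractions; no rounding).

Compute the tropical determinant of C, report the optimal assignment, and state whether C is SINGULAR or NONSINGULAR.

σ = (0, 1, 2): 1 + 27 + 24 = 52
σ = (0, 2, 1): 1 + 0 + 0 = 1
σ = (1, 0, 2): 24 + 4 + 24 = 52
σ = (1, 2, 0): 24 + 0 + 10 = 34
σ = (2, 0, 1): 0 + 4 + 0 = 4
σ = (2, 1, 0): 0 + 27 + 10 = 37
Optimal value attained by: σ = (0, 1, 2).
Answer: det⊕(C) = 52; verdict: SINGULAR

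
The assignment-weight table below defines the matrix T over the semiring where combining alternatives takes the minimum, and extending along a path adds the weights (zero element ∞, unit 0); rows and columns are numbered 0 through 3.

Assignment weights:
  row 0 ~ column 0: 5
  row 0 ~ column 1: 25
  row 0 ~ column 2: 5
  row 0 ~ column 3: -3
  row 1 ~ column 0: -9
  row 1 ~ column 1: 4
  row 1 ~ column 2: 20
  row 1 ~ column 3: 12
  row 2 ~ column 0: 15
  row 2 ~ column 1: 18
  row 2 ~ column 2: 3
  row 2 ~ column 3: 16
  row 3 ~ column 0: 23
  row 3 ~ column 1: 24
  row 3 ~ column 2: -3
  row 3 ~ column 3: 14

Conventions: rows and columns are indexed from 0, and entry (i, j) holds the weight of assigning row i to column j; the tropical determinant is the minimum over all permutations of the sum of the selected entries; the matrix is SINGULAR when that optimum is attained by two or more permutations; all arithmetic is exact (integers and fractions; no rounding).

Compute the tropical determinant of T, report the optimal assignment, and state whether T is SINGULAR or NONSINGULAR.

σ = (0, 1, 2, 3): 5 + 4 + 3 + 14 = 26
σ = (0, 1, 3, 2): 5 + 4 + 16 + (-3) = 22
σ = (0, 2, 1, 3): 5 + 20 + 18 + 14 = 57
σ = (0, 2, 3, 1): 5 + 20 + 16 + 24 = 65
σ = (0, 3, 1, 2): 5 + 12 + 18 + (-3) = 32
σ = (0, 3, 2, 1): 5 + 12 + 3 + 24 = 44
σ = (1, 0, 2, 3): 25 + (-9) + 3 + 14 = 33
σ = (1, 0, 3, 2): 25 + (-9) + 16 + (-3) = 29
σ = (1, 2, 0, 3): 25 + 20 + 15 + 14 = 74
σ = (1, 2, 3, 0): 25 + 20 + 16 + 23 = 84
σ = (1, 3, 0, 2): 25 + 12 + 15 + (-3) = 49
σ = (1, 3, 2, 0): 25 + 12 + 3 + 23 = 63
σ = (2, 0, 1, 3): 5 + (-9) + 18 + 14 = 28
σ = (2, 0, 3, 1): 5 + (-9) + 16 + 24 = 36
σ = (2, 1, 0, 3): 5 + 4 + 15 + 14 = 38
σ = (2, 1, 3, 0): 5 + 4 + 16 + 23 = 48
σ = (2, 3, 0, 1): 5 + 12 + 15 + 24 = 56
σ = (2, 3, 1, 0): 5 + 12 + 18 + 23 = 58
σ = (3, 0, 1, 2): (-3) + (-9) + 18 + (-3) = 3
σ = (3, 0, 2, 1): (-3) + (-9) + 3 + 24 = 15
σ = (3, 1, 0, 2): (-3) + 4 + 15 + (-3) = 13
σ = (3, 1, 2, 0): (-3) + 4 + 3 + 23 = 27
σ = (3, 2, 0, 1): (-3) + 20 + 15 + 24 = 56
σ = (3, 2, 1, 0): (-3) + 20 + 18 + 23 = 58
Optimal value attained by: σ = (3, 0, 1, 2).
Answer: det⊕(T) = 3; verdict: NONSINGULAR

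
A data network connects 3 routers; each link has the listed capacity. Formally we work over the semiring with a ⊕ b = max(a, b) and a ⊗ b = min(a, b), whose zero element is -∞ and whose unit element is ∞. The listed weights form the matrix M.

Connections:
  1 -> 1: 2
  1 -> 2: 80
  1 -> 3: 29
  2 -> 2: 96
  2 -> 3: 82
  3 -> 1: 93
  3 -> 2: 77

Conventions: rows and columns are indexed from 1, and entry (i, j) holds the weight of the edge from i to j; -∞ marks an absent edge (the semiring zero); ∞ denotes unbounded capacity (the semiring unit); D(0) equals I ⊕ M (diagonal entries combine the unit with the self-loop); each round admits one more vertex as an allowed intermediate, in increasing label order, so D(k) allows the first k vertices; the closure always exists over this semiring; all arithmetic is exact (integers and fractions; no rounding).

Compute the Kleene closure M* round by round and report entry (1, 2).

D(0):
  [∞, 80, 29]
  [-∞, ∞, 82]
  [93, 77, ∞]
D(1):
  [∞, 80, 29]
  [-∞, ∞, 82]
  [93, 80, ∞]
D(2):
  [∞, 80, 80]
  [-∞, ∞, 82]
  [93, 80, ∞]
D(3):
  [∞, 80, 80]
  [82, ∞, 82]
  [93, 80, ∞]
Answer: M*[1][2] = 80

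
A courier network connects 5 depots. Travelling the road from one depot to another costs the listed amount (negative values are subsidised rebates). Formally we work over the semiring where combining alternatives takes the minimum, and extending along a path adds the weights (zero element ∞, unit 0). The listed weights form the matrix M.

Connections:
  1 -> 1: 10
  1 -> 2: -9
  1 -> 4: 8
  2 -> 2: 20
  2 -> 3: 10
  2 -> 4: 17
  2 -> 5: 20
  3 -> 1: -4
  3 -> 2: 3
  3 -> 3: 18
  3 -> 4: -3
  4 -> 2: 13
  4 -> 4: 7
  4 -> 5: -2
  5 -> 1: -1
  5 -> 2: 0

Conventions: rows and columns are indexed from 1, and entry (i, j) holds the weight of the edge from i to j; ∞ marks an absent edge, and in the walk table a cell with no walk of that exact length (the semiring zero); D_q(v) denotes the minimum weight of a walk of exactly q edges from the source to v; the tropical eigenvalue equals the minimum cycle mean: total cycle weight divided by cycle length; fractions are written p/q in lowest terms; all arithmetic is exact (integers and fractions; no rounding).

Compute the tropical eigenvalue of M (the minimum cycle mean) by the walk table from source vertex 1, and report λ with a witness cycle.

q=0: [0, ∞, ∞, ∞, ∞]
q=1: [10, -9, ∞, 8, ∞]
q=2: [20, 1, 1, 8, 6]
q=3: [-3, 4, 11, -2, 6]
q=4: [5, -12, 14, 5, -4]
q=5: [-5, -4, -2, 5, 3]
Optimal cycle mean attained by: cycle 1->2->3->1, total (-9) + 10 + (-4), length 3.
Answer: λ = -1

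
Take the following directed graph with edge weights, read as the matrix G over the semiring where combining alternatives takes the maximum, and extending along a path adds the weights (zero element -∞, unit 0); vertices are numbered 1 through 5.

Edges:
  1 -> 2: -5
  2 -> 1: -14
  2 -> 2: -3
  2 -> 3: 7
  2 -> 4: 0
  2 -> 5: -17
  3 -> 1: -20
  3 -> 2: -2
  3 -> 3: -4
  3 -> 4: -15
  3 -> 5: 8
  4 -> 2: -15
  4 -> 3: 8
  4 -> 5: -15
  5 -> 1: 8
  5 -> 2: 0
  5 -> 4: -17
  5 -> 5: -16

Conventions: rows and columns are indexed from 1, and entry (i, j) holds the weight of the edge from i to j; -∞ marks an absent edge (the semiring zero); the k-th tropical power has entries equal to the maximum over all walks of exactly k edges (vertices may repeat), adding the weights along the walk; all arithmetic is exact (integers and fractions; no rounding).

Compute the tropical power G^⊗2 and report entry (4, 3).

G^⊗2:
  [-19, -8, 2, -5, -22]
  [-9, 5, 8, -3, 15]
  [16, 8, 5, -2, 4]
  [-7, 6, 4, -7, 16]
  [-8, 3, 7, 0, -17]
Key observation: the optimum is the walk 4->3->3, with weight 8 + (-4) = 4.
Optimal value attained by: walk 4->3->3.
Answer: (G^⊗2)[4][3] = 4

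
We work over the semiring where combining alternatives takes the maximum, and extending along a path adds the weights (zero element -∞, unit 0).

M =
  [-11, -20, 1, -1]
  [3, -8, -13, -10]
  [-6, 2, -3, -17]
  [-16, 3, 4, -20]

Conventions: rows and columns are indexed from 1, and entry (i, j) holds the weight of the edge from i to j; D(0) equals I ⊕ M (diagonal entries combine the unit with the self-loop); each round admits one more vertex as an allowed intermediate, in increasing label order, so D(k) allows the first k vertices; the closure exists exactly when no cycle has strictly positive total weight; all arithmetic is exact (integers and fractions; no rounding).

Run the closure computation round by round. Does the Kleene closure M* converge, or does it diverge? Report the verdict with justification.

D(0):
  [0, -20, 1, -1]
  [3, 0, -13, -10]
  [-6, 2, 0, -17]
  [-16, 3, 4, 0]
D(1):
  [0, -20, 1, -1]
  [3, 0, 4, 2]
  [-6, 2, 0, -7]
  [-16, 3, 4, 0]
Detection: at round 2, diagonal entry (3, 3) turns strictly positive.
Key observation: the cycle 3->2->1->3 has total weight 2 + 3 + 1, which is strictly positive.
Answer: DIVERGES — positive cycle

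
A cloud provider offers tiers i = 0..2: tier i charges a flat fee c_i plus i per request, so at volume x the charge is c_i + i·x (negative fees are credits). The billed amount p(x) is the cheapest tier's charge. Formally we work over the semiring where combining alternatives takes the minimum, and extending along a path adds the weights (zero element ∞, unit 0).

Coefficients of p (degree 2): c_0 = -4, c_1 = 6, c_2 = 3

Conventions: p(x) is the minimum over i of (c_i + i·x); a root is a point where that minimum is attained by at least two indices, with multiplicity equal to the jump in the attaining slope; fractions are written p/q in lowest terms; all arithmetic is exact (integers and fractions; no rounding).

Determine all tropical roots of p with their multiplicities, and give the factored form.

hull edge (i=0, c=-4) to (i=2, c=3): slope 7/2, span 2
Factored form: p(x) = 3 ⊗ (x ⊕ (-7/2)) ⊗ (x ⊕ (-7/2))
Answer: roots = -7/2 (mult 2)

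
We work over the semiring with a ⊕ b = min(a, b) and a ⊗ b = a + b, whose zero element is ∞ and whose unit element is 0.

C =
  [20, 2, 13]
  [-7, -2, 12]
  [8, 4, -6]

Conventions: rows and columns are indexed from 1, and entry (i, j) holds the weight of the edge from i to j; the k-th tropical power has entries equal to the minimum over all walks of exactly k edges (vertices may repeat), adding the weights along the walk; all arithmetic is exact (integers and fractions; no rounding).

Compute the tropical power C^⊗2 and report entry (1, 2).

C^⊗2:
  [-5, 0, 7]
  [-9, -5, 6]
  [-3, -2, -12]
Key observation: the optimum is the walk 1->2->2, with weight 2 + (-2) = 0.
Optimal value attained by: walk 1->2->2.
Answer: (C^⊗2)[1][2] = 0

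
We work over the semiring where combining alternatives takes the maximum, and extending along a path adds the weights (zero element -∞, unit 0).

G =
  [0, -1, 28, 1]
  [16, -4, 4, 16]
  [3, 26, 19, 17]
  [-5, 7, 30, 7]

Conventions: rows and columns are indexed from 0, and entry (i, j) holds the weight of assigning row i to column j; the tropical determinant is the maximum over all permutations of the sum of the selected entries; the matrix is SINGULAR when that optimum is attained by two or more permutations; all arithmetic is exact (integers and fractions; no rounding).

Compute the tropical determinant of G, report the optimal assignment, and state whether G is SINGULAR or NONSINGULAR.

σ = (0, 1, 2, 3): 0 + (-4) + 19 + 7 = 22
σ = (0, 1, 3, 2): 0 + (-4) + 17 + 30 = 43
σ = (0, 2, 1, 3): 0 + 4 + 26 + 7 = 37
σ = (0, 2, 3, 1): 0 + 4 + 17 + 7 = 28
σ = (0, 3, 1, 2): 0 + 16 + 26 + 30 = 72
σ = (0, 3, 2, 1): 0 + 16 + 19 + 7 = 42
σ = (1, 0, 2, 3): (-1) + 16 + 19 + 7 = 41
σ = (1, 0, 3, 2): (-1) + 16 + 17 + 30 = 62
σ = (1, 2, 0, 3): (-1) + 4 + 3 + 7 = 13
σ = (1, 2, 3, 0): (-1) + 4 + 17 + (-5) = 15
σ = (1, 3, 0, 2): (-1) + 16 + 3 + 30 = 48
σ = (1, 3, 2, 0): (-1) + 16 + 19 + (-5) = 29
σ = (2, 0, 1, 3): 28 + 16 + 26 + 7 = 77
σ = (2, 0, 3, 1): 28 + 16 + 17 + 7 = 68
σ = (2, 1, 0, 3): 28 + (-4) + 3 + 7 = 34
σ = (2, 1, 3, 0): 28 + (-4) + 17 + (-5) = 36
σ = (2, 3, 0, 1): 28 + 16 + 3 + 7 = 54
σ = (2, 3, 1, 0): 28 + 16 + 26 + (-5) = 65
σ = (3, 0, 1, 2): 1 + 16 + 26 + 30 = 73
σ = (3, 0, 2, 1): 1 + 16 + 19 + 7 = 43
σ = (3, 1, 0, 2): 1 + (-4) + 3 + 30 = 30
σ = (3, 1, 2, 0): 1 + (-4) + 19 + (-5) = 11
σ = (3, 2, 0, 1): 1 + 4 + 3 + 7 = 15
σ = (3, 2, 1, 0): 1 + 4 + 26 + (-5) = 26
Optimal value attained by: σ = (2, 0, 1, 3).
Answer: det⊕(G) = 77; verdict: NONSINGULAR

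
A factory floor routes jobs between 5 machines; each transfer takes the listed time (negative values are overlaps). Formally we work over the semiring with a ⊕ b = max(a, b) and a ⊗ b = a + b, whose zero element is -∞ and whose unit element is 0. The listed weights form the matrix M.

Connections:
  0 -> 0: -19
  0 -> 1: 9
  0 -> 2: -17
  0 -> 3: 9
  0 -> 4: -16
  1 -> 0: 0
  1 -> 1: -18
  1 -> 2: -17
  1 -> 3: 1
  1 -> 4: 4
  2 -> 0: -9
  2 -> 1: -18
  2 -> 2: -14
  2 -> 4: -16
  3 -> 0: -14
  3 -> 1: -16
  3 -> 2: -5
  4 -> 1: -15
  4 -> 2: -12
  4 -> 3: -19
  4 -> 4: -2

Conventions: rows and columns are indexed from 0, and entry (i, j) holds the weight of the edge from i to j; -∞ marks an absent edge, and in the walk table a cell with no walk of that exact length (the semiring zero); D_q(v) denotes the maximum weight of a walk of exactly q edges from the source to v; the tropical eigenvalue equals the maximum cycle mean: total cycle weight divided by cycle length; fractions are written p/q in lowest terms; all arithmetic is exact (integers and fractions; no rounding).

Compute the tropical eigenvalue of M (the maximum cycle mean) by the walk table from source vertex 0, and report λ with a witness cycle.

q=0: [0, -∞, -∞, -∞, -∞]
q=1: [-19, 9, -17, 9, -16]
q=2: [9, -7, 4, 10, 13]
q=3: [-4, 18, 5, 18, 11]
q=4: [18, 5, 13, 19, 22]
q=5: [5, 27, 14, 27, 20]
Optimal cycle mean attained by: cycle 0->1->0, total 9 + 0, length 2.
Answer: λ = 9/2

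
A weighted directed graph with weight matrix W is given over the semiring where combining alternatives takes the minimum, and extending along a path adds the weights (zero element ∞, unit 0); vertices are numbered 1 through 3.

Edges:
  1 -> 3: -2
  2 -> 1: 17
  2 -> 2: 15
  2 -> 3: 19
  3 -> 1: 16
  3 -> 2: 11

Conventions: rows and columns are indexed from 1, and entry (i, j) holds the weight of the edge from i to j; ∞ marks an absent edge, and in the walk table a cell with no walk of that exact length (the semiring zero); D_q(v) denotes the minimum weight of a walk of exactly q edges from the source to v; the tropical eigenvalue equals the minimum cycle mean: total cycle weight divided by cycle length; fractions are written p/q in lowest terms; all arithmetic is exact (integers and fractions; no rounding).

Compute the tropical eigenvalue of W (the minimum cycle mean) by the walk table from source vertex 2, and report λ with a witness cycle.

q=0: [∞, 0, ∞]
q=1: [17, 15, 19]
q=2: [32, 30, 15]
q=3: [31, 26, 30]
Optimal cycle mean attained by: cycle 1->3->1, total (-2) + 16, length 2.
Answer: λ = 7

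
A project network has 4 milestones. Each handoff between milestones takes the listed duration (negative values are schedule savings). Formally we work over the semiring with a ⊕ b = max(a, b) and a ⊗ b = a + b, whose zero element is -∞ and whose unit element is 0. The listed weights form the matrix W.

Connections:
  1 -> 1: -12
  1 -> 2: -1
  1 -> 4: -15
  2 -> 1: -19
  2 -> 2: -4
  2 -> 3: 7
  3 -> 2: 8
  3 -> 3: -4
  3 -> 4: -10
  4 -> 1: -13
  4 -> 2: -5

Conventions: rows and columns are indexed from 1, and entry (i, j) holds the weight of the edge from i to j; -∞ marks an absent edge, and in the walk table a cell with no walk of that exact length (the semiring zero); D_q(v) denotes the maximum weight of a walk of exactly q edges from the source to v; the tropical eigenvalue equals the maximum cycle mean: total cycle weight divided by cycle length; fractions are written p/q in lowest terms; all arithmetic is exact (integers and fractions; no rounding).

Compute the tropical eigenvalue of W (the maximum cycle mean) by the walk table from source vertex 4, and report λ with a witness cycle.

q=0: [-∞, -∞, -∞, 0]
q=1: [-13, -5, -∞, -∞]
q=2: [-24, -9, 2, -28]
q=3: [-28, 10, -2, -8]
q=4: [-9, 6, 17, -12]
Optimal cycle mean attained by: cycle 2->3->2, total 7 + 8, length 2.
Answer: λ = 15/2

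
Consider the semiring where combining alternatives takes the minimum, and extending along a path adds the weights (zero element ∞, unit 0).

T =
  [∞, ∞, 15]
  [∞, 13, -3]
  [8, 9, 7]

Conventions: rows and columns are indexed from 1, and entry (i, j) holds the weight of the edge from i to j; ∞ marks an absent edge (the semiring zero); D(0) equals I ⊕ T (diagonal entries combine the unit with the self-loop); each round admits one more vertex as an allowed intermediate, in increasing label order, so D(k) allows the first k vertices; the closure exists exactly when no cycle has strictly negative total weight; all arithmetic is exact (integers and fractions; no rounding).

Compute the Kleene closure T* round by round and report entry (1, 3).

D(0):
  [0, ∞, 15]
  [∞, 0, -3]
  [8, 9, 0]
D(1):
  [0, ∞, 15]
  [∞, 0, -3]
  [8, 9, 0]
D(2):
  [0, ∞, 15]
  [∞, 0, -3]
  [8, 9, 0]
D(3):
  [0, 24, 15]
  [5, 0, -3]
  [8, 9, 0]
Answer: T*[1][3] = 15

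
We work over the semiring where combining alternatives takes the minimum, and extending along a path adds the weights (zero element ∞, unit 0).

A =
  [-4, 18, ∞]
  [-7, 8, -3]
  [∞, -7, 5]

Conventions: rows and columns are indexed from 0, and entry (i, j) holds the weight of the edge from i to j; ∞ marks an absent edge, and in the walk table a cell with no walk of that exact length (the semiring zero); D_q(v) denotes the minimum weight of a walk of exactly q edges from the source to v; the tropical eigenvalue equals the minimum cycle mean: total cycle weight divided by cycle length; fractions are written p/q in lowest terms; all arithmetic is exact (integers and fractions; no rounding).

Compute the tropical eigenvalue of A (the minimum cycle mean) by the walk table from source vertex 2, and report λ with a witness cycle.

q=0: [∞, ∞, 0]
q=1: [∞, -7, 5]
q=2: [-14, -2, -10]
q=3: [-18, -17, -5]
Optimal cycle mean attained by: cycle 1->2->1, total (-3) + (-7), length 2.
Answer: λ = -5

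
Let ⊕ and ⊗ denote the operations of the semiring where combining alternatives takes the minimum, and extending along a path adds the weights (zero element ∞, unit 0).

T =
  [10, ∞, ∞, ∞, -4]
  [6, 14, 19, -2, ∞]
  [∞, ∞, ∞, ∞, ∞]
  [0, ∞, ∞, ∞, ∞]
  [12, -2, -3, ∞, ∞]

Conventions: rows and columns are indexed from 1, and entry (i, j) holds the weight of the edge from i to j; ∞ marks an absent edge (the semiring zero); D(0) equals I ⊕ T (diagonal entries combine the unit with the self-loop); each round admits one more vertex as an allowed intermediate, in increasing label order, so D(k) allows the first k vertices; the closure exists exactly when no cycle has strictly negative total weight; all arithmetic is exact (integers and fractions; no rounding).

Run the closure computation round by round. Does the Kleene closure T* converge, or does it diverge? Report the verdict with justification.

D(0):
  [0, ∞, ∞, ∞, -4]
  [6, 0, 19, -2, ∞]
  [∞, ∞, 0, ∞, ∞]
  [0, ∞, ∞, 0, ∞]
  [12, -2, -3, ∞, 0]
D(1):
  [0, ∞, ∞, ∞, -4]
  [6, 0, 19, -2, 2]
  [∞, ∞, 0, ∞, ∞]
  [0, ∞, ∞, 0, -4]
  [12, -2, -3, ∞, 0]
D(2):
  [0, ∞, ∞, ∞, -4]
  [6, 0, 19, -2, 2]
  [∞, ∞, 0, ∞, ∞]
  [0, ∞, ∞, 0, -4]
  [4, -2, -3, -4, 0]
D(3):
  [0, ∞, ∞, ∞, -4]
  [6, 0, 19, -2, 2]
  [∞, ∞, 0, ∞, ∞]
  [0, ∞, ∞, 0, -4]
  [4, -2, -3, -4, 0]
Detection: at round 4, diagonal entry (5, 5) turns strictly negative.
Key observation: the cycle 5->2->4->1->5 has total weight (-2) + (-2) + 0 + (-4), which is strictly negative.
Answer: DIVERGES — negative cycle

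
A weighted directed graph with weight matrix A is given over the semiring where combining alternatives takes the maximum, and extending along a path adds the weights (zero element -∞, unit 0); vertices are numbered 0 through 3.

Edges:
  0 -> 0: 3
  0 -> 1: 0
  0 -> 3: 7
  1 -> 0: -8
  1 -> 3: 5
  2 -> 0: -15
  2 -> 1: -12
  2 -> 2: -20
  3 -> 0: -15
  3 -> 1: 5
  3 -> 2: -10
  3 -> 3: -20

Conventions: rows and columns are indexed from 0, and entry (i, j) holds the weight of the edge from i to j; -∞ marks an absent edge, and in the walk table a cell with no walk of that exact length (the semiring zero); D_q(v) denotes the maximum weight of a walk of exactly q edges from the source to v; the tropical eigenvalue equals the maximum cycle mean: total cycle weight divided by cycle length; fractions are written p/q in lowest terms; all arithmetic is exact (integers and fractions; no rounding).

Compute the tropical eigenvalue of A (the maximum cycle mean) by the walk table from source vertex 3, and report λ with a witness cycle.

q=0: [-∞, -∞, -∞, 0]
q=1: [-15, 5, -10, -20]
q=2: [-3, -15, -30, 10]
q=3: [0, 15, 0, 4]
q=4: [7, 9, -6, 20]
Optimal cycle mean attained by: cycle 1->3->1, total 5 + 5, length 2.
Answer: λ = 5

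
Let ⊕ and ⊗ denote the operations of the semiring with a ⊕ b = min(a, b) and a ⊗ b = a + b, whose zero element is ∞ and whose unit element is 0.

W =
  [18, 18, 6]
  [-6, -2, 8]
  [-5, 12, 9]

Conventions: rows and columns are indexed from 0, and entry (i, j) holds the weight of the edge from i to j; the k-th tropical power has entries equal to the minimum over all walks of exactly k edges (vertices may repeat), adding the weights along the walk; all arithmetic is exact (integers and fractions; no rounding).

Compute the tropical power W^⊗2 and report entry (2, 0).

W^⊗2:
  [1, 16, 15]
  [-8, -4, 0]
  [4, 10, 1]
Key observation: the optimum is the walk 2->2->0, with weight 9 + (-5) = 4.
Optimal value attained by: walk 2->2->0.
Answer: (W^⊗2)[2][0] = 4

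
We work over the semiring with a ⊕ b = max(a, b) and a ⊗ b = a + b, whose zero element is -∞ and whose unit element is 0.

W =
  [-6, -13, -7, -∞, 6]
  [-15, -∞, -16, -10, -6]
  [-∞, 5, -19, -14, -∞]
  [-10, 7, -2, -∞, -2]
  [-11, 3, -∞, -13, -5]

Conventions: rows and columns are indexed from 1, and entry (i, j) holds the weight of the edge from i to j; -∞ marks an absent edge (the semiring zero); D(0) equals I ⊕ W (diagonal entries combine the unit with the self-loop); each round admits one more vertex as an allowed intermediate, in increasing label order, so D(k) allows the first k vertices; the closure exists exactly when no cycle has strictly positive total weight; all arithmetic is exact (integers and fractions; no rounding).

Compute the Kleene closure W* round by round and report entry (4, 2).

D(0):
  [0, -13, -7, -∞, 6]
  [-15, 0, -16, -10, -6]
  [-∞, 5, 0, -14, -∞]
  [-10, 7, -2, 0, -2]
  [-11, 3, -∞, -13, 0]
D(1):
  [0, -13, -7, -∞, 6]
  [-15, 0, -16, -10, -6]
  [-∞, 5, 0, -14, -∞]
  [-10, 7, -2, 0, -2]
  [-11, 3, -18, -13, 0]
D(2):
  [0, -13, -7, -23, 6]
  [-15, 0, -16, -10, -6]
  [-10, 5, 0, -5, -1]
  [-8, 7, -2, 0, 1]
  [-11, 3, -13, -7, 0]
D(3):
  [0, -2, -7, -12, 6]
  [-15, 0, -16, -10, -6]
  [-10, 5, 0, -5, -1]
  [-8, 7, -2, 0, 1]
  [-11, 3, -13, -7, 0]
D(4):
  [0, -2, -7, -12, 6]
  [-15, 0, -12, -10, -6]
  [-10, 5, 0, -5, -1]
  [-8, 7, -2, 0, 1]
  [-11, 3, -9, -7, 0]
D(5):
  [0, 9, -3, -1, 6]
  [-15, 0, -12, -10, -6]
  [-10, 5, 0, -5, -1]
  [-8, 7, -2, 0, 1]
  [-11, 3, -9, -7, 0]
Answer: W*[4][2] = 7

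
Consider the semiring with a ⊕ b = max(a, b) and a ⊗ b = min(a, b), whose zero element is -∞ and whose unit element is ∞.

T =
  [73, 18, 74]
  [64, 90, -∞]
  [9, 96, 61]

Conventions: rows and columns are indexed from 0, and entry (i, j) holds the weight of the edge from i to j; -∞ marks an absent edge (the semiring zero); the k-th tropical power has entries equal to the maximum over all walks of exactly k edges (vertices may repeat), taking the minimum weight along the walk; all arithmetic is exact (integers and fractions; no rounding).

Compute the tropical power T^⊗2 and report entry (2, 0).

T^⊗2:
  [73, 74, 73]
  [64, 90, 64]
  [64, 90, 61]
Key observation: the optimum is the walk 2->1->0, with weight 96 min 64 = 64.
Optimal value attained by: walk 2->1->0.
Answer: (T^⊗2)[2][0] = 64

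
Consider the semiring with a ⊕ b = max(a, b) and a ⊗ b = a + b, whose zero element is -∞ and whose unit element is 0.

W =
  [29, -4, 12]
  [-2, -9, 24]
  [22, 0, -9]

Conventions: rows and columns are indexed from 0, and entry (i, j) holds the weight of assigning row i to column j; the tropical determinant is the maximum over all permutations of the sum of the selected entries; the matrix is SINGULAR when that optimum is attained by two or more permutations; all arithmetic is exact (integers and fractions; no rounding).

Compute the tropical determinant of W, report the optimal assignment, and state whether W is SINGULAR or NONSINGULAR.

σ = (0, 1, 2): 29 + (-9) + (-9) = 11
σ = (0, 2, 1): 29 + 24 + 0 = 53
σ = (1, 0, 2): (-4) + (-2) + (-9) = -15
σ = (1, 2, 0): (-4) + 24 + 22 = 42
σ = (2, 0, 1): 12 + (-2) + 0 = 10
σ = (2, 1, 0): 12 + (-9) + 22 = 25
Optimal value attained by: σ = (0, 2, 1).
Answer: det⊕(W) = 53; verdict: NONSINGULAR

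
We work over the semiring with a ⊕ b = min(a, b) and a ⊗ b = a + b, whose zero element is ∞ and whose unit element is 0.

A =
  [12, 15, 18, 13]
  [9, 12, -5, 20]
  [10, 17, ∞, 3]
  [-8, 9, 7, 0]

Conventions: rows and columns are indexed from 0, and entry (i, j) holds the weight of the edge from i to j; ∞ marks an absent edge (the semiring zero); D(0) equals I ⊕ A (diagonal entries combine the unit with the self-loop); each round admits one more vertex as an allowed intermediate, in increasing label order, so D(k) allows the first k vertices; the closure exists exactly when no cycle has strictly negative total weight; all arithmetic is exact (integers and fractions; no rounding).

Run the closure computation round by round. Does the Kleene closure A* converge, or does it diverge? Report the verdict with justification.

D(0):
  [0, 15, 18, 13]
  [9, 0, -5, 20]
  [10, 17, 0, 3]
  [-8, 9, 7, 0]
D(1):
  [0, 15, 18, 13]
  [9, 0, -5, 20]
  [10, 17, 0, 3]
  [-8, 7, 7, 0]
D(2):
  [0, 15, 10, 13]
  [9, 0, -5, 20]
  [10, 17, 0, 3]
  [-8, 7, 2, 0]
D(3):
  [0, 15, 10, 13]
  [5, 0, -5, -2]
  [10, 17, 0, 3]
  [-8, 7, 2, 0]
D(4):
  [0, 15, 10, 13]
  [-10, 0, -5, -2]
  [-5, 10, 0, 3]
  [-8, 7, 2, 0]
Key observation: every diagonal entry stays at the unit through all rounds, so no improving cycle exists.
Answer: CONVERGES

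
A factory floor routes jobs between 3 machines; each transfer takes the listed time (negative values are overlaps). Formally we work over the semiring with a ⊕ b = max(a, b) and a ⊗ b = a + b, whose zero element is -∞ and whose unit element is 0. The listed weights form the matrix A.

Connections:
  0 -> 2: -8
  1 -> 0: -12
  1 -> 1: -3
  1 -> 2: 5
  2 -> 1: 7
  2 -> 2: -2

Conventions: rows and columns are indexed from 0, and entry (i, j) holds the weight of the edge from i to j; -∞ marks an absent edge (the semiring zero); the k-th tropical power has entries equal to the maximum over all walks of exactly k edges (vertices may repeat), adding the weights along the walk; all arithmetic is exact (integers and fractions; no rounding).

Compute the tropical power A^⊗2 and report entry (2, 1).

A^⊗2:
  [-∞, -1, -10]
  [-15, 12, 3]
  [-5, 5, 12]
Key observation: the optimum is the walk 2->2->1, with weight (-2) + 7 = 5.
Optimal value attained by: walk 2->2->1.
Answer: (A^⊗2)[2][1] = 5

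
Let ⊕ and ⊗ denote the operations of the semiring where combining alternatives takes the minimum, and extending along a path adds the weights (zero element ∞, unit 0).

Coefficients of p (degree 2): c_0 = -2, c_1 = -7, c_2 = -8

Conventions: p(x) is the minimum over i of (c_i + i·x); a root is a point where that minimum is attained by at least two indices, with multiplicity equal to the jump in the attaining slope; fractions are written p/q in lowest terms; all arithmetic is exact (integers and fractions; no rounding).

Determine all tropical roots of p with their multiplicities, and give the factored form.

hull edge (i=0, c=-2) to (i=1, c=-7): slope -5, span 1
hull edge (i=1, c=-7) to (i=2, c=-8): slope -1, span 1
Factored form: p(x) = -8 ⊗ (x ⊕ 1) ⊗ (x ⊕ 5)
Answer: roots = 1 (mult 1), 5 (mult 1)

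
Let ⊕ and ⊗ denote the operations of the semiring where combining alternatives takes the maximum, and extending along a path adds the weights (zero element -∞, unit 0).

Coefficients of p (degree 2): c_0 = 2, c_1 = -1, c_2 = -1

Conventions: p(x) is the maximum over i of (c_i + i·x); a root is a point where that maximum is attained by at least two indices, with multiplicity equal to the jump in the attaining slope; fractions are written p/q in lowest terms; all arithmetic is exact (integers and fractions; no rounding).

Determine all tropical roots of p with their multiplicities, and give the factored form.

hull edge (i=0, c=2) to (i=2, c=-1): slope -3/2, span 2
Factored form: p(x) = -1 ⊗ (x ⊕ 3/2) ⊗ (x ⊕ 3/2)
Answer: roots = 3/2 (mult 2)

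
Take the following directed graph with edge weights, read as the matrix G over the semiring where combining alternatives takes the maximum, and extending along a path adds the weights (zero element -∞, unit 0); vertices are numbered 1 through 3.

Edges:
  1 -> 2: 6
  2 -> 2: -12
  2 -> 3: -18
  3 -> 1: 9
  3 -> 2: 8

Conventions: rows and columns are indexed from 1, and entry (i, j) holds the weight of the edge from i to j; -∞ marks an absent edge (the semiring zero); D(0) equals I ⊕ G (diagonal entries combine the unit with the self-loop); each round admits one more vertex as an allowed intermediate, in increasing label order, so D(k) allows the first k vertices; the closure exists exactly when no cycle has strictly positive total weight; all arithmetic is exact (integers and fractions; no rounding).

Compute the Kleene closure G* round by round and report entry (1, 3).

D(0):
  [0, 6, -∞]
  [-∞, 0, -18]
  [9, 8, 0]
D(1):
  [0, 6, -∞]
  [-∞, 0, -18]
  [9, 15, 0]
D(2):
  [0, 6, -12]
  [-∞, 0, -18]
  [9, 15, 0]
D(3):
  [0, 6, -12]
  [-9, 0, -18]
  [9, 15, 0]
Answer: G*[1][3] = -12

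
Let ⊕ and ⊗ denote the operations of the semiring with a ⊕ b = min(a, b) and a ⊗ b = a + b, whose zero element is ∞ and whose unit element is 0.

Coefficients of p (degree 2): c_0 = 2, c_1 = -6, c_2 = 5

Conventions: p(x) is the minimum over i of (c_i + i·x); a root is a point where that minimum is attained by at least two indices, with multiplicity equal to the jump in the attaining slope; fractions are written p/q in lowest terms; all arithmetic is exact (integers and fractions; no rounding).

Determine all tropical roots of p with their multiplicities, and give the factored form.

hull edge (i=0, c=2) to (i=1, c=-6): slope -8, span 1
hull edge (i=1, c=-6) to (i=2, c=5): slope 11, span 1
Factored form: p(x) = 5 ⊗ (x ⊕ (-11)) ⊗ (x ⊕ 8)
Answer: roots = -11 (mult 1), 8 (mult 1)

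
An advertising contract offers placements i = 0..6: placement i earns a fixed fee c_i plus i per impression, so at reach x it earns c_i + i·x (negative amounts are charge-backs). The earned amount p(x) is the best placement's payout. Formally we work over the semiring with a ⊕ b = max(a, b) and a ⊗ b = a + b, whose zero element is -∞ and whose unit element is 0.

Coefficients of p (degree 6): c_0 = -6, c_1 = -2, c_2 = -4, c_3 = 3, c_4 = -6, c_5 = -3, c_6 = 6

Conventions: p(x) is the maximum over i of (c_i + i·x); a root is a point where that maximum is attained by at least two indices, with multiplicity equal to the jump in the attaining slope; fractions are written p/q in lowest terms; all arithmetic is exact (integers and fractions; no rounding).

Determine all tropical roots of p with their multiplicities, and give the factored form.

hull edge (i=0, c=-6) to (i=1, c=-2): slope 4, span 1
hull edge (i=1, c=-2) to (i=3, c=3): slope 5/2, span 2
hull edge (i=3, c=3) to (i=6, c=6): slope 1, span 3
Factored form: p(x) = 6 ⊗ (x ⊕ (-4)) ⊗ (x ⊕ (-5/2)) ⊗ (x ⊕ (-5/2)) ⊗ (x ⊕ (-1)) ⊗ (x ⊕ (-1)) ⊗ (x ⊕ (-1))
Answer: roots = -4 (mult 1), -5/2 (mult 2), -1 (mult 3)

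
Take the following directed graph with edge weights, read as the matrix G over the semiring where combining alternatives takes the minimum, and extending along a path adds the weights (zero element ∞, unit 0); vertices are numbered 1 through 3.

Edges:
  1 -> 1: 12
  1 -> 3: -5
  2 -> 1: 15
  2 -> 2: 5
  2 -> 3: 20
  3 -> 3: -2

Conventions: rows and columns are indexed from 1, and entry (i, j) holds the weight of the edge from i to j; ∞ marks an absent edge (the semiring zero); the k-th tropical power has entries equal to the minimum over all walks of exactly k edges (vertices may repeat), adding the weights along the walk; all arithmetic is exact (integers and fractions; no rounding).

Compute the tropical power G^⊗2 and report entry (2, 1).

G^⊗2:
  [24, ∞, -7]
  [20, 10, 10]
  [∞, ∞, -4]
Key observation: the optimum is the walk 2->2->1, with weight 5 + 15 = 20.
Optimal value attained by: walk 2->2->1.
Answer: (G^⊗2)[2][1] = 20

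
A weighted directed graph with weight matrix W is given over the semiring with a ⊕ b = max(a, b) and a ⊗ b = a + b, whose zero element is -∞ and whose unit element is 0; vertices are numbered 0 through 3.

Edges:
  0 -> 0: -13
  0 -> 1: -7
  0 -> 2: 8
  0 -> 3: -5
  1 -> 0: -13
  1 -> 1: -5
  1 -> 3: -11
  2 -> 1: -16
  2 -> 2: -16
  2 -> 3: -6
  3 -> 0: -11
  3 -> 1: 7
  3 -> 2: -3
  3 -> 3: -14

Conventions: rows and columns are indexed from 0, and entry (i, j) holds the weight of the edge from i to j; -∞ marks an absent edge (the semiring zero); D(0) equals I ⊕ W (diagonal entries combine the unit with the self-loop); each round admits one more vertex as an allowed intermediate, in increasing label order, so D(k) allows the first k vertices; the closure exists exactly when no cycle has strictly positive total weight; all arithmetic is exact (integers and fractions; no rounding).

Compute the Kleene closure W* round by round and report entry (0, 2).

D(0):
  [0, -7, 8, -5]
  [-13, 0, -∞, -11]
  [-∞, -16, 0, -6]
  [-11, 7, -3, 0]
D(1):
  [0, -7, 8, -5]
  [-13, 0, -5, -11]
  [-∞, -16, 0, -6]
  [-11, 7, -3, 0]
D(2):
  [0, -7, 8, -5]
  [-13, 0, -5, -11]
  [-29, -16, 0, -6]
  [-6, 7, 2, 0]
D(3):
  [0, -7, 8, 2]
  [-13, 0, -5, -11]
  [-29, -16, 0, -6]
  [-6, 7, 2, 0]
D(4):
  [0, 9, 8, 2]
  [-13, 0, -5, -11]
  [-12, 1, 0, -6]
  [-6, 7, 2, 0]
Answer: W*[0][2] = 8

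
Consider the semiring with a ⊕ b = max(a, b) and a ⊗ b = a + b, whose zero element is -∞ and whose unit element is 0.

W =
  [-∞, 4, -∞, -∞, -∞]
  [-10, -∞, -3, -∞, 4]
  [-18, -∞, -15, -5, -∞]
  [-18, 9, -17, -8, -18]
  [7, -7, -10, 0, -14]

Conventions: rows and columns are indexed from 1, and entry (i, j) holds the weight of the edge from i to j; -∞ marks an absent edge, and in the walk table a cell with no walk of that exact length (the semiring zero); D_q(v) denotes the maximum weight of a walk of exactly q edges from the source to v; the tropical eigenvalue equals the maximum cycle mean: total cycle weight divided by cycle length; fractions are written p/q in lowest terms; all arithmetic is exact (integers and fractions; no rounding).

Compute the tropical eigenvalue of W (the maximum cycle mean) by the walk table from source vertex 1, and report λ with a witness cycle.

q=0: [0, -∞, -∞, -∞, -∞]
q=1: [-∞, 4, -∞, -∞, -∞]
q=2: [-6, -∞, 1, -∞, 8]
q=3: [15, 1, -2, 8, -6]
q=4: [1, 19, -2, 0, 5]
q=5: [12, 9, 16, 5, 23]
Optimal cycle mean attained by: cycle 1->2->5->1, total 4 + 4 + 7, length 3.
Answer: λ = 5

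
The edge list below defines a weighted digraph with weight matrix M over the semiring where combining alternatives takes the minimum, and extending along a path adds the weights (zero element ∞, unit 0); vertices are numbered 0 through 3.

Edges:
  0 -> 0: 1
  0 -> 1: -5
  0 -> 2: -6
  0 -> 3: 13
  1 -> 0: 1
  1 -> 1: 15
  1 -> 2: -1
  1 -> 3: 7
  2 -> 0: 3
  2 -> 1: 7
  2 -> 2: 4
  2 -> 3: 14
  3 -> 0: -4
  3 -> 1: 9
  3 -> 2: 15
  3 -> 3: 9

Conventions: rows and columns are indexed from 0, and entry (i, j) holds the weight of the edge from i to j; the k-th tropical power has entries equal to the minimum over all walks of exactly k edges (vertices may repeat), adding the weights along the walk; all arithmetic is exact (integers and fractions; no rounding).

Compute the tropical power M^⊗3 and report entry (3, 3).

M^⊗2:
  [-4, -4, -6, 2]
  [2, -4, -5, 13]
  [4, -2, -3, 14]
  [-3, -9, -10, 9]
M^⊗3:
  [-3, -9, -10, 3]
  [-3, -3, -5, 3]
  [-1, -1, -3, 5]
  [-8, -8, -10, -2]
Key observation: the optimum is the walk 3->0->1->3, with weight (-4) + (-5) + 7 = -2.
Optimal value attained by: walk 3->0->1->3.
Answer: (M^⊗3)[3][3] = -2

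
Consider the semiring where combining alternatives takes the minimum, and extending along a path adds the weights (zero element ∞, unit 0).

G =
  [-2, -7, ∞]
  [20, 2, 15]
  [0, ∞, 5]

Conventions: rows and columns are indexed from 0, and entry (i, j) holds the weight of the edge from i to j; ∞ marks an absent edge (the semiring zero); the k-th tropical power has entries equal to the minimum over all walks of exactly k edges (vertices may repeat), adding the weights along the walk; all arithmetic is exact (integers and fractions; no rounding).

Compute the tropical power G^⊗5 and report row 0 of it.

G^⊗2:
  [-4, -9, 8]
  [15, 4, 17]
  [-2, -7, 10]
G^⊗3:
  [-6, -11, 6]
  [13, 6, 19]
  [-4, -9, 8]
G^⊗4:
  [-8, -13, 4]
  [11, 6, 21]
  [-6, -11, 6]
G^⊗5:
  [-10, -15, 2]
  [9, 4, 21]
  [-8, -13, 4]
Answer: row 0 of G^⊗5 = [-10, -15, 2]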